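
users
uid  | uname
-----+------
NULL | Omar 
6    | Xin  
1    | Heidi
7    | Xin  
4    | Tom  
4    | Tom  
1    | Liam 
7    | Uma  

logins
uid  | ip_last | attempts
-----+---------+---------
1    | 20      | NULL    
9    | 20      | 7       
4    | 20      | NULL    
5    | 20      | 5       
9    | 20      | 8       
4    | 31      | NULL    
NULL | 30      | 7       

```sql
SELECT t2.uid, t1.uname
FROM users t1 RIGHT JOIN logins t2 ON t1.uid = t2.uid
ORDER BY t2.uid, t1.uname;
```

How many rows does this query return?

RIGHT JOIN keeps every row from `logins`; unmatched rows get NULL for `users`'s columns.
Matching on t1.uid = t2.uid. A NULL in a compared column never satisfies the condition.
- t1[0] uid=NULL → no match.
- t1[1] uid=6 → no match.
- t1[2] uid=1 → 1 match(es) in t2 → 1 row(s).
- t1[3] uid=7 → no match.
- t1[4] uid=4 → 2 match(es) in t2 → 2 row(s).
- t1[5] uid=4 → 2 match(es) in t2 → 2 row(s).
- t1[6] uid=1 → 1 match(es) in t2 → 1 row(s).
- t1[7] uid=7 → no match.
- plus 4 unmatched t2 row(s), each kept with NULL t1 columns.
Total: 6 matched + 4 padded = 10 rows.

10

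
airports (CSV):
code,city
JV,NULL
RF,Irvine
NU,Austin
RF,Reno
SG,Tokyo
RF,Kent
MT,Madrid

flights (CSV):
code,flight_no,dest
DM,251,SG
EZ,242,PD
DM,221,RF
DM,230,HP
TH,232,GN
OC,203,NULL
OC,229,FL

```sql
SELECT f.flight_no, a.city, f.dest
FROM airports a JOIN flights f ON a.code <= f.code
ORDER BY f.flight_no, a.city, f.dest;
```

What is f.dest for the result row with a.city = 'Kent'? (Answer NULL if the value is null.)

INNER JOIN keeps only pairs where the ON condition holds.
Matching on a.code <= f.code.
Matched pairs: 13.

GN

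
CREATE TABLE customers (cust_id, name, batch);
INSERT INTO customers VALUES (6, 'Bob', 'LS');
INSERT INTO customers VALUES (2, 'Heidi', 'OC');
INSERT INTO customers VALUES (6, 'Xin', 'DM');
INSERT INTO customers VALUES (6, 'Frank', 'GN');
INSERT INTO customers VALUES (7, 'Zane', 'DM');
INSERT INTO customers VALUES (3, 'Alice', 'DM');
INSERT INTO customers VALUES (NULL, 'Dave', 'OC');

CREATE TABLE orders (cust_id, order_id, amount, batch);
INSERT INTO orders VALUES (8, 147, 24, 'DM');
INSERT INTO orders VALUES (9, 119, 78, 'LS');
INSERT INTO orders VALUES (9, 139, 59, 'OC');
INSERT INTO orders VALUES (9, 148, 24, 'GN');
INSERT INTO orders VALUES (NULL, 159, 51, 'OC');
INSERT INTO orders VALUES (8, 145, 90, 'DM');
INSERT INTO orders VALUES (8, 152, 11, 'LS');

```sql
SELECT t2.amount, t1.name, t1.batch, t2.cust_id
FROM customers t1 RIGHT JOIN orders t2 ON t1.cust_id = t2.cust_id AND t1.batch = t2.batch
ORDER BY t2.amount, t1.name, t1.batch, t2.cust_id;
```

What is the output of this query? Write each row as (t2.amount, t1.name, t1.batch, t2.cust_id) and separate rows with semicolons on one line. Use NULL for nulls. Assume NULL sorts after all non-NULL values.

RIGHT JOIN keeps every row from `orders`; unmatched rows get NULL for `customers`'s columns.
Matching on t1.cust_id = t2.cust_id AND t1.batch = t2.batch. A NULL in a compared column never satisfies the condition.
- t1 row (cust_id=6, batch=LS): no match.
- t1 row (cust_id=2, batch=OC): no match.
- t1 row (cust_id=6, batch=DM): no match.
- t1 row (cust_id=6, batch=GN): no match.
- t1 row (cust_id=7, batch=DM): no match.
- t1 row (cust_id=3, batch=DM): no match.
- t1 row (cust_id=NULL, batch=OC): no match.
- 7 t2 row(s) had no t1 match → kept, t1 columns NULL.
After projecting and ordering:
t2.amount | t1.name | t1.batch | t2.cust_id
11 | NULL | NULL | 8
24 | NULL | NULL | 8
24 | NULL | NULL | 9
51 | NULL | NULL | NULL
59 | NULL | NULL | 9
78 | NULL | NULL | 9
90 | NULL | NULL | 8

(11, NULL, NULL, 8); (24, NULL, NULL, 8); (24, NULL, NULL, 9); (51, NULL, NULL, NULL); (59, NULL, NULL, 9); (78, NULL, NULL, 9); (90, NULL, NULL, 8)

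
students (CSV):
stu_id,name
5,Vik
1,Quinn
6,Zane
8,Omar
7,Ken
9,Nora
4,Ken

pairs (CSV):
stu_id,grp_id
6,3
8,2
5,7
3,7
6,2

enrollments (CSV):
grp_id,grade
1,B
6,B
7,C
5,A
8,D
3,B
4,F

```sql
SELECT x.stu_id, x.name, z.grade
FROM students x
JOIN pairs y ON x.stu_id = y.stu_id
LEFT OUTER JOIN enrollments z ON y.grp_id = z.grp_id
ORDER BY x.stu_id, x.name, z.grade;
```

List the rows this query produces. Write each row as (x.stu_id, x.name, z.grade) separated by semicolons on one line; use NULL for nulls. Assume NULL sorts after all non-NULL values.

(5, Vik, C); (6, Zane, B); (6, Zane, NULL); (8, Omar, NULL)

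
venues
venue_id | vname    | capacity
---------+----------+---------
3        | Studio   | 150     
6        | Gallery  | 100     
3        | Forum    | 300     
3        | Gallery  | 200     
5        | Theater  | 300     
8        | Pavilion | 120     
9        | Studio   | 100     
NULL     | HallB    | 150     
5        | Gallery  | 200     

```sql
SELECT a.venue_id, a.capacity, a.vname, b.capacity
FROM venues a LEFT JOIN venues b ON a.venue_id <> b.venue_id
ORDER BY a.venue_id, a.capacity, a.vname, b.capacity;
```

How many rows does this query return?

49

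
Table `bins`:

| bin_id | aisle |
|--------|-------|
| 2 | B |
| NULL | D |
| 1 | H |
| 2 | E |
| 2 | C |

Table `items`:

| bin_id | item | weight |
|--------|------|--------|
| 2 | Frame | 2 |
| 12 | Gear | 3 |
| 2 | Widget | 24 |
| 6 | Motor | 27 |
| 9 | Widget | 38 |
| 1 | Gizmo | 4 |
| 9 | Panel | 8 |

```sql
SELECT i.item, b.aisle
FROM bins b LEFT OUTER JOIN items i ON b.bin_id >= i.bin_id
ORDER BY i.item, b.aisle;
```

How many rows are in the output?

LEFT JOIN keeps every row from `bins`; unmatched rows get NULL for `items`'s columns.
Matching on b.bin_id >= i.bin_id. A NULL in a compared column never satisfies the condition.
- b row (bin_id=2): matches 3 i row(s) → 3 output row(s).
- b row (bin_id=NULL): no match → kept, i columns NULL.
- b row (bin_id=1): matches 1 i row(s) → 1 output row(s).
- b row (bin_id=2): matches 3 i row(s) → 3 output row(s).
- b row (bin_id=2): matches 3 i row(s) → 3 output row(s).
Total: 10 matched + 1 padded = 11 rows.

11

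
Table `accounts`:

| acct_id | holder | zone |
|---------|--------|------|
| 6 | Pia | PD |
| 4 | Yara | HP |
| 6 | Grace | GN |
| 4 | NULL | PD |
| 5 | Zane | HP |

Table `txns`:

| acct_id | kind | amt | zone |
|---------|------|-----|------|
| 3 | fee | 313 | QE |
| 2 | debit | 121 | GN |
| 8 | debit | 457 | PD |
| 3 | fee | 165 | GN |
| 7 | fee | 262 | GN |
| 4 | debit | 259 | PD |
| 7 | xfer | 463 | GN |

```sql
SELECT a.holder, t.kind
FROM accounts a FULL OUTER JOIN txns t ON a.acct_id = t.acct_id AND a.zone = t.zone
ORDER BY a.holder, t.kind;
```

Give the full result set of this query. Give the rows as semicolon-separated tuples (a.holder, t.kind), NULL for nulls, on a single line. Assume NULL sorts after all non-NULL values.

(Grace, NULL); (Pia, NULL); (Yara, NULL); (Zane, NULL); (NULL, debit); (NULL, debit); (NULL, debit); (NULL, fee); (NULL, fee); (NULL, fee); (NULL, xfer)

FULL OUTER JOIN keeps every row from both sides; unmatched rows get NULL for the other side's columns.
Matching on a.acct_id = t.acct_id AND a.zone = t.zone.
Matched pairs: 1; unmatched a rows kept: 4; unmatched t rows kept: 6.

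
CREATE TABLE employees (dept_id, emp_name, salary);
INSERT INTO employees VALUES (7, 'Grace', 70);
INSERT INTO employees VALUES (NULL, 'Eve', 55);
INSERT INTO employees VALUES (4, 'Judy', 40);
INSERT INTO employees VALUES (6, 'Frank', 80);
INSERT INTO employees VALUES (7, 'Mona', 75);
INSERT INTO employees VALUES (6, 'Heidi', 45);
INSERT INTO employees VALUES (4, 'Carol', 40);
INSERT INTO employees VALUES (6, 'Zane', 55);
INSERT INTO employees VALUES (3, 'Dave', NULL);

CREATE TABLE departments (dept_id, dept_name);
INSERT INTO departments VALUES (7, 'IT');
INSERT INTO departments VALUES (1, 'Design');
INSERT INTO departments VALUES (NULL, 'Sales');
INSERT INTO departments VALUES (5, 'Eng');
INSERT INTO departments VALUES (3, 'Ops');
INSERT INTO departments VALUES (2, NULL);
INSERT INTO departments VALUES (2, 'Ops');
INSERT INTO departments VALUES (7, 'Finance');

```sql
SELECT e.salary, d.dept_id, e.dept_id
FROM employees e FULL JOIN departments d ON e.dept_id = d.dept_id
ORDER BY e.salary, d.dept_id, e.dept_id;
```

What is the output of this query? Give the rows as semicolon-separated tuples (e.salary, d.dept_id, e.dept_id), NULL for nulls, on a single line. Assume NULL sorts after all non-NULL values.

FULL OUTER JOIN keeps every row from both sides; unmatched rows get NULL for the other side's columns.
Matching on e.dept_id = d.dept_id. A NULL in a compared column never satisfies the condition.
- e[0] dept_id=7 → 2 match(es) in d → 2 row(s).
- e[1] dept_id=NULL → no match; kept with NULLs on the d side.
- e[2] dept_id=4 → no match; kept with NULLs on the d side.
- e[3] dept_id=6 → no match; kept with NULLs on the d side.
- e[4] dept_id=7 → 2 match(es) in d → 2 row(s).
- e[5] dept_id=6 → no match; kept with NULLs on the d side.
- e[6] dept_id=4 → no match; kept with NULLs on the d side.
- e[7] dept_id=6 → no match; kept with NULLs on the d side.
- e[8] dept_id=3 → 1 match(es) in d → 1 row(s).
- 5 d row(s) had no e match → kept, e columns NULL.

(40, NULL, 4); (40, NULL, 4); (45, NULL, 6); (55, NULL, 6); (55, NULL, NULL); (70, 7, 7); (70, 7, 7); (75, 7, 7); (75, 7, 7); (80, NULL, 6); (NULL, 1, NULL); (NULL, 2, NULL); (NULL, 2, NULL); (NULL, 3, 3); (NULL, 5, NULL); (NULL, NULL, NULL)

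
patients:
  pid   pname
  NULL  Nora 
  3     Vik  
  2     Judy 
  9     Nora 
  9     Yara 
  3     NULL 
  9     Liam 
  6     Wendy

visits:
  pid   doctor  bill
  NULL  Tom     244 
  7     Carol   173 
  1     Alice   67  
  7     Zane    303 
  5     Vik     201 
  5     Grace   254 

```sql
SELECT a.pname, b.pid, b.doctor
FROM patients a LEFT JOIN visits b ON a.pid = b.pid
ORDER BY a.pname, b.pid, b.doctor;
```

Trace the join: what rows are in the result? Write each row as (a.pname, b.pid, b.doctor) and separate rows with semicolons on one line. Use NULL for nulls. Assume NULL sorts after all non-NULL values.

LEFT JOIN keeps every row from `patients`; unmatched rows get NULL for `visits`'s columns.
Matching on a.pid = b.pid. A NULL in a compared column never satisfies the condition.
Matched pairs: 0; unmatched a rows kept: 8.

(Judy, NULL, NULL); (Liam, NULL, NULL); (Nora, NULL, NULL); (Nora, NULL, NULL); (Vik, NULL, NULL); (Wendy, NULL, NULL); (Yara, NULL, NULL); (NULL, NULL, NULL)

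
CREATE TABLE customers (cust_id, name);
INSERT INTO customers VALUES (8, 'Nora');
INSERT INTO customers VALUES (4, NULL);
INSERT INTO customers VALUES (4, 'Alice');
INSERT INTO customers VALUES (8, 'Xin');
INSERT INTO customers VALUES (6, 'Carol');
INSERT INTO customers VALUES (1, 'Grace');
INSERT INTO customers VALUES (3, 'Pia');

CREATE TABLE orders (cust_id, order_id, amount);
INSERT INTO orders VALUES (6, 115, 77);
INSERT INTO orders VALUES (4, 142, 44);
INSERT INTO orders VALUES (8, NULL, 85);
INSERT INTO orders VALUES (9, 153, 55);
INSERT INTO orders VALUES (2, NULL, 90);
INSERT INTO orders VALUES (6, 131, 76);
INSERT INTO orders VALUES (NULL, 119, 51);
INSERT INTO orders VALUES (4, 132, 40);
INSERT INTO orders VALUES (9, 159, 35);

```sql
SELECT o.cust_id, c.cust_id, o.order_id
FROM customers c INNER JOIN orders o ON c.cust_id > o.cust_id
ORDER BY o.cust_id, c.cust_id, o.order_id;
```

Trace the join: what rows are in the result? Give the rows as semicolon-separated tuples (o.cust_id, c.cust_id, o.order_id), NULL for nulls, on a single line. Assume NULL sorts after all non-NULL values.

(2, 3, NULL); (2, 4, NULL); (2, 4, NULL); (2, 6, NULL); (2, 8, NULL); (2, 8, NULL); (4, 6, 132); (4, 6, 142); (4, 8, 132); (4, 8, 132); (4, 8, 142); (4, 8, 142); (6, 8, 115); (6, 8, 115); (6, 8, 131); (6, 8, 131)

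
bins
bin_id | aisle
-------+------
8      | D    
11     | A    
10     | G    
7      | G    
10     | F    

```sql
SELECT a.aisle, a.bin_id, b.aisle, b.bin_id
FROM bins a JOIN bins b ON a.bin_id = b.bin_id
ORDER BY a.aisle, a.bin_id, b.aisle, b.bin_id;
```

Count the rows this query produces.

7

INNER JOIN keeps only pairs where the ON condition holds.
Matching on a.bin_id = b.bin_id.
- a[0] bin_id=8 → 1 match(es) in b → 1 row(s).
- a[1] bin_id=11 → 1 match(es) in b → 1 row(s).
- a[2] bin_id=10 → 2 match(es) in b → 2 row(s).
- a[3] bin_id=7 → 1 match(es) in b → 1 row(s).
- a[4] bin_id=10 → 2 match(es) in b → 2 row(s).
Total: 7 rows.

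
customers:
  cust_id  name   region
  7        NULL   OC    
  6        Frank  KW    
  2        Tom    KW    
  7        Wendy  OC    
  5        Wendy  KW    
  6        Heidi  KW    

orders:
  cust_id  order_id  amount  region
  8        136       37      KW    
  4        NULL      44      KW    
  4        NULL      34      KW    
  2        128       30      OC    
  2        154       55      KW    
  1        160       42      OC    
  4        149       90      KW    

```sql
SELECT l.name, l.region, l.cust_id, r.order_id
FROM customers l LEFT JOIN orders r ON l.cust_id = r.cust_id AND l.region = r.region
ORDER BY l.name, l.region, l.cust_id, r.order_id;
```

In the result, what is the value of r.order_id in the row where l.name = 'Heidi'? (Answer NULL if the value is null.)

LEFT JOIN keeps every row from `customers`; unmatched rows get NULL for `orders`'s columns.
Matching on l.cust_id = r.cust_id AND l.region = r.region.
Matched pairs: 1; unmatched l rows kept: 5.

NULL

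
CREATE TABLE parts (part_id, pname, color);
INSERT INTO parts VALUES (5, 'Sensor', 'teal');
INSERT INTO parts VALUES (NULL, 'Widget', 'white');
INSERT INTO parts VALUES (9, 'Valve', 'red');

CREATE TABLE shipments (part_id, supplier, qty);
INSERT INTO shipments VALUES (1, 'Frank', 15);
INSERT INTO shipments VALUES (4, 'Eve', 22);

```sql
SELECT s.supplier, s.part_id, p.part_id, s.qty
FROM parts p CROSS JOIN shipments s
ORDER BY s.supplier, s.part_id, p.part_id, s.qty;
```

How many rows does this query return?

6

CROSS JOIN pairs every row of `parts` with every row of `shipments`: 3 × 2 = 6 rows.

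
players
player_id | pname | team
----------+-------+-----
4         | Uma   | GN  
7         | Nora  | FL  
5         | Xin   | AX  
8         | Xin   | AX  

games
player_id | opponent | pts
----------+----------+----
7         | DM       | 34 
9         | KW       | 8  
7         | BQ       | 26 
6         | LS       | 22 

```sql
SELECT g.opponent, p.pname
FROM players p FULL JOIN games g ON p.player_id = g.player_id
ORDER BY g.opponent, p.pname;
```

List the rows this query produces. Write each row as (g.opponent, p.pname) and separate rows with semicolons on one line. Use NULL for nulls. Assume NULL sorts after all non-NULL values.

(BQ, Nora); (DM, Nora); (KW, NULL); (LS, NULL); (NULL, Uma); (NULL, Xin); (NULL, Xin)

FULL OUTER JOIN keeps every row from both sides; unmatched rows get NULL for the other side's columns.
Matching on p.player_id = g.player_id.
Matched pairs: 2; unmatched p rows kept: 3; unmatched g rows kept: 2.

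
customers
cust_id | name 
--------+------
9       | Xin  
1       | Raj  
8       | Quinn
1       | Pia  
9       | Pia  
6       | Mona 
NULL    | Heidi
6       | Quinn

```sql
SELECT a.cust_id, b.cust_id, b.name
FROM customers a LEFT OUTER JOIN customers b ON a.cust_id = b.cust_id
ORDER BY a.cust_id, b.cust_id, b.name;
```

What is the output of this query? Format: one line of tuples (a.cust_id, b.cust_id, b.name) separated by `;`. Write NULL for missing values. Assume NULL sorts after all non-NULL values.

LEFT JOIN keeps every row from `customers a`; unmatched rows get NULL for `customers b`'s columns.
Matching on a.cust_id = b.cust_id. A NULL in a compared column never satisfies the condition.
- a (cust_id=9) pairs with 2 row(s) of b.
- a (cust_id=1) pairs with 2 row(s) of b.
- a (cust_id=8) pairs with 1 row(s) of b.
- a (cust_id=1) pairs with 2 row(s) of b.
- a (cust_id=9) pairs with 2 row(s) of b.
- a (cust_id=6) pairs with 2 row(s) of b.
- a (cust_id=NULL) has no partner → padded with NULL.
- a (cust_id=6) pairs with 2 row(s) of b.

(1, 1, Pia); (1, 1, Pia); (1, 1, Raj); (1, 1, Raj); (6, 6, Mona); (6, 6, Mona); (6, 6, Quinn); (6, 6, Quinn); (8, 8, Quinn); (9, 9, Pia); (9, 9, Pia); (9, 9, Xin); (9, 9, Xin); (NULL, NULL, NULL)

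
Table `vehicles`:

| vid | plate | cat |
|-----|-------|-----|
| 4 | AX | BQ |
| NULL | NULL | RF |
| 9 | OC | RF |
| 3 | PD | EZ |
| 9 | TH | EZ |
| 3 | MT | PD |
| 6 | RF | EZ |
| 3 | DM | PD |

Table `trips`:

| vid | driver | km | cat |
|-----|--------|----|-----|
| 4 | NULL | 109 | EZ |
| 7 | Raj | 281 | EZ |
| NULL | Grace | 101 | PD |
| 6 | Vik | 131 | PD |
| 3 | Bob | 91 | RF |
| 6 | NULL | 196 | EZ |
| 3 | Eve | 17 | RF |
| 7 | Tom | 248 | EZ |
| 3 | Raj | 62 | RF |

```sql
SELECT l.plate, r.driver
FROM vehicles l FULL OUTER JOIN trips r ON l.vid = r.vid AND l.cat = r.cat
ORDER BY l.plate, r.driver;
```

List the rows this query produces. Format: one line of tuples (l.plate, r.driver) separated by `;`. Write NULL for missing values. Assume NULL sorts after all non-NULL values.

(AX, NULL); (DM, NULL); (MT, NULL); (OC, NULL); (PD, NULL); (RF, NULL); (TH, NULL); (NULL, Bob); (NULL, Eve); (NULL, Grace); (NULL, Raj); (NULL, Raj); (NULL, Tom); (NULL, Vik); (NULL, NULL); (NULL, NULL)

FULL OUTER JOIN keeps every row from both sides; unmatched rows get NULL for the other side's columns.
Matching on l.vid = r.vid AND l.cat = r.cat. A NULL in a compared column never satisfies the condition.
- l (vid=4, cat=BQ) has no partner → padded with NULL.
- l (vid=NULL, cat=RF) has no partner → padded with NULL.
- l (vid=9, cat=RF) has no partner → padded with NULL.
- l (vid=3, cat=EZ) has no partner → padded with NULL.
- l (vid=9, cat=EZ) has no partner → padded with NULL.
- l (vid=3, cat=PD) has no partner → padded with NULL.
- l (vid=6, cat=EZ) pairs with 1 row(s) of r.
- l (vid=3, cat=PD) has no partner → padded with NULL.
- 8 row(s) from r found no l partner → padded with NULL.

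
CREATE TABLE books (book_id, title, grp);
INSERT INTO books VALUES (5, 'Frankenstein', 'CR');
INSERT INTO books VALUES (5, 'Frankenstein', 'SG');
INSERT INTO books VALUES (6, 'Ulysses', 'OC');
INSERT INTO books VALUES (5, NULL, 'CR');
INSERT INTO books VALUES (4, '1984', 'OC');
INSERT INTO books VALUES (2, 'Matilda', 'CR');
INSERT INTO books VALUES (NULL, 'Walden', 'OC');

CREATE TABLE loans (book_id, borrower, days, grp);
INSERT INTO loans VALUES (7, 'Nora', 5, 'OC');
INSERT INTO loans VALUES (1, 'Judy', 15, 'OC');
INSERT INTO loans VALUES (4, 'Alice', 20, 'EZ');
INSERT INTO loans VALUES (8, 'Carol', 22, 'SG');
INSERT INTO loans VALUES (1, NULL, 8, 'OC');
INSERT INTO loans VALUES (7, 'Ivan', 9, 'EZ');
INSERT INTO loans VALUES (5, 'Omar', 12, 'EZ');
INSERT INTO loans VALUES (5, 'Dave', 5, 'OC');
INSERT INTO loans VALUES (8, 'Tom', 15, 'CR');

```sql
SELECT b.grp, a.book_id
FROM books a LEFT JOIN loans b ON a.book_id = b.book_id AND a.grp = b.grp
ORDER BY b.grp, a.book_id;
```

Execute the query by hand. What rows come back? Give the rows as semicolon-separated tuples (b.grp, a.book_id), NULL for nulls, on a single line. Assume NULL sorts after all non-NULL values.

(NULL, 2); (NULL, 4); (NULL, 5); (NULL, 5); (NULL, 5); (NULL, 6); (NULL, NULL)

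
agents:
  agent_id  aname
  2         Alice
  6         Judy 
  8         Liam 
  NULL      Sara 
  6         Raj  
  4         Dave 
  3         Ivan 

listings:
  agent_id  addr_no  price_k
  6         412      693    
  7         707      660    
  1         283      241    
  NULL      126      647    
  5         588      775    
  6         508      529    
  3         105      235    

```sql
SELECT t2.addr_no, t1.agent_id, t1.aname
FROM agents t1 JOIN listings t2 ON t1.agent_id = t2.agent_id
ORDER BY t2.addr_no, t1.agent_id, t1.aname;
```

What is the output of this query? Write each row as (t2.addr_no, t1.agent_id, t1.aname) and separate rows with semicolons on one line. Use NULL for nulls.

(105, 3, Ivan); (412, 6, Judy); (412, 6, Raj); (508, 6, Judy); (508, 6, Raj)

INNER JOIN keeps only pairs where the ON condition holds.
Matching on t1.agent_id = t2.agent_id. A NULL in a compared column never satisfies the condition.
- t1 row (agent_id=2): no match → dropped.
- t1 row (agent_id=6): matches 2 t2 row(s) → 2 output row(s).
- t1 row (agent_id=8): no match → dropped.
- t1 row (agent_id=NULL): no match → dropped.
- t1 row (agent_id=6): matches 2 t2 row(s) → 2 output row(s).
- t1 row (agent_id=4): no match → dropped.
- t1 row (agent_id=3): matches 1 t2 row(s) → 1 output row(s).
After projecting and ordering:
t2.addr_no | t1.agent_id | t1.aname
105 | 3 | Ivan
412 | 6 | Judy
412 | 6 | Raj
508 | 6 | Judy
508 | 6 | Raj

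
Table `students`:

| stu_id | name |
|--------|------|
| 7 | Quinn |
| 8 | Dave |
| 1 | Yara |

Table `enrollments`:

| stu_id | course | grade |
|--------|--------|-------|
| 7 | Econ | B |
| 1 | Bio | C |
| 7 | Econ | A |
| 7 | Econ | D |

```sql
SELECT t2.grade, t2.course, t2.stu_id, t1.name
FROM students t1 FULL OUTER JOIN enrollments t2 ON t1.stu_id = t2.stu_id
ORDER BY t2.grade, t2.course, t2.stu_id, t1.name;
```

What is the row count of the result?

FULL OUTER JOIN keeps every row from both sides; unmatched rows get NULL for the other side's columns.
Matching on t1.stu_id = t2.stu_id.
- stu_id=7: 3 matching t2 row(s), so 3 row(s) emitted.
- stu_id=8: no t2 row matches, row kept with t2 columns NULL.
- stu_id=1: 1 matching t2 row(s), so 1 row(s) emitted.
Total: 4 matched + 1 padded = 5 rows.

5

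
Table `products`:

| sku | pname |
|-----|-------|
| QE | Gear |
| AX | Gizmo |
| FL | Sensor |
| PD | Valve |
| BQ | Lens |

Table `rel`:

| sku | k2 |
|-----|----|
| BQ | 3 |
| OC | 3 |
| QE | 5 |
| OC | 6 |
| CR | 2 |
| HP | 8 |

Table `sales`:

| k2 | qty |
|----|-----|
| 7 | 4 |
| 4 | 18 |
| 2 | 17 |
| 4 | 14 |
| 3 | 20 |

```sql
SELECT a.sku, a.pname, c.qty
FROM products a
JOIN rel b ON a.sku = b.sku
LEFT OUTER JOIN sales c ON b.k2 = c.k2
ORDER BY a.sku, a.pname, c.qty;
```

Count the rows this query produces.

2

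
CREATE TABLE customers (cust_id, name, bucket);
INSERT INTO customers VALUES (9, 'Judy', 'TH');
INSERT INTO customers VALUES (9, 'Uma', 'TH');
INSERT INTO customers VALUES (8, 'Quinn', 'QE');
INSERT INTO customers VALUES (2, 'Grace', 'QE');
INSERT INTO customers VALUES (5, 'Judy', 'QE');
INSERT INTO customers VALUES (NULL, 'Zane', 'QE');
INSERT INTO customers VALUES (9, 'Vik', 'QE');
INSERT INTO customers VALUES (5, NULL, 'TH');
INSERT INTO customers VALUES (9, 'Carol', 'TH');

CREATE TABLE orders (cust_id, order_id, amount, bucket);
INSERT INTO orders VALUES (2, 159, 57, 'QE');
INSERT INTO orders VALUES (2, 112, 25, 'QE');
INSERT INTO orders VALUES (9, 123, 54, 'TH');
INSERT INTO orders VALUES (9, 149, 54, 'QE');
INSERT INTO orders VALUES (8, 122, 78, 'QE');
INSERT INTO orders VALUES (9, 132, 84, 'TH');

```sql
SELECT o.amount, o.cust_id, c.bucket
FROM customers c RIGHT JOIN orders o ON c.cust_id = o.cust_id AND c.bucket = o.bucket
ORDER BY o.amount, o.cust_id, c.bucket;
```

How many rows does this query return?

10

RIGHT JOIN keeps every row from `orders`; unmatched rows get NULL for `customers`'s columns.
Matching on c.cust_id = o.cust_id AND c.bucket = o.bucket. A NULL in a compared column never satisfies the condition.
- c[0] cust_id=9, bucket=TH → 2 match(es) in o → 2 row(s).
- c[1] cust_id=9, bucket=TH → 2 match(es) in o → 2 row(s).
- c[2] cust_id=8, bucket=QE → 1 match(es) in o → 1 row(s).
- c[3] cust_id=2, bucket=QE → 2 match(es) in o → 2 row(s).
- c[4] cust_id=5, bucket=QE → no match.
- c[5] cust_id=NULL, bucket=QE → no match.
- c[6] cust_id=9, bucket=QE → 1 match(es) in o → 1 row(s).
- c[7] cust_id=5, bucket=TH → no match.
- c[8] cust_id=9, bucket=TH → 2 match(es) in o → 2 row(s).
- every o row matched at least one c row.
Total: 10 rows.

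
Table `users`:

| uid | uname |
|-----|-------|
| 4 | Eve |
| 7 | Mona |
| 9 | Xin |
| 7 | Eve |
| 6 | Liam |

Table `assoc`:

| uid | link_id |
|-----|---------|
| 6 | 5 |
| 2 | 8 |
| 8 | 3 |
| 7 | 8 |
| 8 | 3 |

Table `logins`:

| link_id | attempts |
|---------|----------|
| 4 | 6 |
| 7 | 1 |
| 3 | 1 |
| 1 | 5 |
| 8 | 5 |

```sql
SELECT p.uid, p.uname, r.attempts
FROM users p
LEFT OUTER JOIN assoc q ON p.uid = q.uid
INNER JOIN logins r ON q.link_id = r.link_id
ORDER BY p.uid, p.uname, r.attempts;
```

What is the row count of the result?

Joins associate left-to-right: users LEFT JOIN assoc on uid gives 5 intermediate row(s).
Then INNER JOIN `logins r` on link_id: keep only rows whose q.link_id appears in r.
Result: 2 row(s).

2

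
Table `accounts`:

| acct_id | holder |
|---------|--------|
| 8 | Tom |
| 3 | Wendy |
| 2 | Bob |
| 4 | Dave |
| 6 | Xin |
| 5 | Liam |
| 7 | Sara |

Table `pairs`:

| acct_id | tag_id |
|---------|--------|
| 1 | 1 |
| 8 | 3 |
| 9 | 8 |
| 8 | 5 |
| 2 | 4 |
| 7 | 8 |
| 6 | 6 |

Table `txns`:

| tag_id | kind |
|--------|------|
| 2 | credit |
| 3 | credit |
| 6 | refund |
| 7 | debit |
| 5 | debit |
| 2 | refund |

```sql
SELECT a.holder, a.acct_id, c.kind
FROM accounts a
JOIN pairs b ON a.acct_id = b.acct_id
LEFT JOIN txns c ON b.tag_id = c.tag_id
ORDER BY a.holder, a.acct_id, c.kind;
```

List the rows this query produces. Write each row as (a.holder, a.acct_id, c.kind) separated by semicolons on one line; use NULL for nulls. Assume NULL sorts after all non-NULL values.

Step 1 — a INNER JOIN b on acct_id → 5 row(s).
Then LEFT JOIN `txns c` on tag_id: each of those 5 rows is kept; rows whose b.tag_id has no match in c get NULL for c's columns.

(Bob, 2, NULL); (Sara, 7, NULL); (Tom, 8, credit); (Tom, 8, debit); (Xin, 6, refund)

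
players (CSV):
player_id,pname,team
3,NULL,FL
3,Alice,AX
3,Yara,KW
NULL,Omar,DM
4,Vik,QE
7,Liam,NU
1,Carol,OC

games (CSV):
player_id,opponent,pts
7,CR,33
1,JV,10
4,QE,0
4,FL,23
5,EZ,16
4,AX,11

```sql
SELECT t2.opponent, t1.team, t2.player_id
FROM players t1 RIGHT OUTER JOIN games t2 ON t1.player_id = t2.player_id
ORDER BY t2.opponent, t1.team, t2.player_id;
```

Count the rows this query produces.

6

RIGHT JOIN keeps every row from `games`; unmatched rows get NULL for `players`'s columns.
Matching on t1.player_id = t2.player_id. A NULL in a compared column never satisfies the condition.
- player_id=3: no matching t2 row.
- player_id=3: no matching t2 row.
- player_id=3: no matching t2 row.
- player_id=NULL: no matching t2 row.
- player_id=4: 3 matching t2 row(s), so 3 row(s) emitted.
- player_id=7: 1 matching t2 row(s), so 1 row(s) emitted.
- player_id=1: 1 matching t2 row(s), so 1 row(s) emitted.
- 1 t2 row(s) had no t1 match → kept, t1 columns NULL.
Total: 5 matched + 1 padded = 6 rows.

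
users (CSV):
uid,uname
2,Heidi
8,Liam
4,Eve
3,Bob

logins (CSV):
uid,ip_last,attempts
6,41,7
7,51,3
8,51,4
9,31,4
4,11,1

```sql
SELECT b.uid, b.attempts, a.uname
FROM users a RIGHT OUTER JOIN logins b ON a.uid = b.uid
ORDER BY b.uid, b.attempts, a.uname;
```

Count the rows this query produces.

5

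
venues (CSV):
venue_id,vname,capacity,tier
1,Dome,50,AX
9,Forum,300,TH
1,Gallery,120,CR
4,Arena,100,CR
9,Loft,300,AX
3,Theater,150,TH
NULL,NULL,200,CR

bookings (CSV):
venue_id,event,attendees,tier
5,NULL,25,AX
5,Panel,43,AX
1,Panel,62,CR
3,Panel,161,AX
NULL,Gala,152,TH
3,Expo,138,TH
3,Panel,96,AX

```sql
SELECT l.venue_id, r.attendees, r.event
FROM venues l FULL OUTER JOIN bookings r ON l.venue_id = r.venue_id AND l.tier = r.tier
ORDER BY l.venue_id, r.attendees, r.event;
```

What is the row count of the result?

FULL OUTER JOIN keeps every row from both sides; unmatched rows get NULL for the other side's columns.
Matching on l.venue_id = r.venue_id AND l.tier = r.tier. A NULL in a compared column never satisfies the condition.
Matched pairs: 2; unmatched l rows kept: 5; unmatched r rows kept: 5.
Total: 2 matched + 10 padded = 12 rows.

12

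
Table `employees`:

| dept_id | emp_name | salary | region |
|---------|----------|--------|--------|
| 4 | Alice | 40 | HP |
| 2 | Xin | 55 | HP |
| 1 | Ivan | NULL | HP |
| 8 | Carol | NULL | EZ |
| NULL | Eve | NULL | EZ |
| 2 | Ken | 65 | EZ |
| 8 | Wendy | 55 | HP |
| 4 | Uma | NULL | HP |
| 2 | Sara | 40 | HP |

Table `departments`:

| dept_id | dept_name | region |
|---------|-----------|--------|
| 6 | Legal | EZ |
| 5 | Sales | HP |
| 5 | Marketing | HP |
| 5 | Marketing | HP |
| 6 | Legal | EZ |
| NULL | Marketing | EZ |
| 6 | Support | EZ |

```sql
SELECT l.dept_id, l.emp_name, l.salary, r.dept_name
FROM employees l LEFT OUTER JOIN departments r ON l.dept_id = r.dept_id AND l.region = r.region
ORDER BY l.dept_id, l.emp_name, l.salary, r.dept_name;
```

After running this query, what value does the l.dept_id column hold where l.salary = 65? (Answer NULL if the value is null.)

2

LEFT JOIN keeps every row from `employees`; unmatched rows get NULL for `departments`'s columns.
Matching on l.dept_id = r.dept_id AND l.region = r.region. A NULL in a compared column never satisfies the condition.
- l row (dept_id=4, region=HP): no match → kept, r columns NULL.
- l row (dept_id=2, region=HP): no match → kept, r columns NULL.
- l row (dept_id=1, region=HP): no match → kept, r columns NULL.
- l row (dept_id=8, region=EZ): no match → kept, r columns NULL.
- l row (dept_id=NULL, region=EZ): no match → kept, r columns NULL.
- l row (dept_id=2, region=EZ): no match → kept, r columns NULL.
- l row (dept_id=8, region=HP): no match → kept, r columns NULL.
- l row (dept_id=4, region=HP): no match → kept, r columns NULL.
- l row (dept_id=2, region=HP): no match → kept, r columns NULL.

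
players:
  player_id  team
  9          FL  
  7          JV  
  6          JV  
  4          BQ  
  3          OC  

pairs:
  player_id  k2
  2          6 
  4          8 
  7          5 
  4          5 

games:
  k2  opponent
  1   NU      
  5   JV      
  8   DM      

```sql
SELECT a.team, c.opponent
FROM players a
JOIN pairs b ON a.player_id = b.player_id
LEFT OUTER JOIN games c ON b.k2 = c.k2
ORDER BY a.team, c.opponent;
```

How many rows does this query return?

3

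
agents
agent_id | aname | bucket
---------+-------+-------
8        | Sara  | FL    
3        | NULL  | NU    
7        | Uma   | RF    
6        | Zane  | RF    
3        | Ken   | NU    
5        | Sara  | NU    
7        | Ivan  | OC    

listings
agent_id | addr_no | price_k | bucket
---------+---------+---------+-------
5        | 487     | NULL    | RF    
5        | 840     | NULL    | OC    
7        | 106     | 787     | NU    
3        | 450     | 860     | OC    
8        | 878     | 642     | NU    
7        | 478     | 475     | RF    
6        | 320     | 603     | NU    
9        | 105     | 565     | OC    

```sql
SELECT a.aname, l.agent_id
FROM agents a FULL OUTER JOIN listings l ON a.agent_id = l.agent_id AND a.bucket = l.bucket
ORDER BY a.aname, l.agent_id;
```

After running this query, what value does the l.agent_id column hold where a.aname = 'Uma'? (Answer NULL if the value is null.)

FULL OUTER JOIN keeps every row from both sides; unmatched rows get NULL for the other side's columns.
Matching on a.agent_id = l.agent_id AND a.bucket = l.bucket.
- a (agent_id=8, bucket=FL) has no partner → padded with NULL.
- a (agent_id=3, bucket=NU) has no partner → padded with NULL.
- a (agent_id=7, bucket=RF) pairs with 1 row(s) of l.
- a (agent_id=6, bucket=RF) has no partner → padded with NULL.
- a (agent_id=3, bucket=NU) has no partner → padded with NULL.
- a (agent_id=5, bucket=NU) has no partner → padded with NULL.
- a (agent_id=7, bucket=OC) has no partner → padded with NULL.
- 7 l row(s) had no a match → kept, a columns NULL.

7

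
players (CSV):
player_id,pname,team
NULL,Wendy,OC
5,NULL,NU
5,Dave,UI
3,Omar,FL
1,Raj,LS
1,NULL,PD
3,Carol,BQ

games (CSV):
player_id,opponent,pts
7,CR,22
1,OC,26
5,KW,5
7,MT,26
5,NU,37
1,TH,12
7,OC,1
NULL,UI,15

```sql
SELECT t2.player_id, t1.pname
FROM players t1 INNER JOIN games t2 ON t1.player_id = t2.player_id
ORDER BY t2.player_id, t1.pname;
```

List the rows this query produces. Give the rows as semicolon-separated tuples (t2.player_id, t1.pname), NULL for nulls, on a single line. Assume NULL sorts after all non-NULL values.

(1, Raj); (1, Raj); (1, NULL); (1, NULL); (5, Dave); (5, Dave); (5, NULL); (5, NULL)

INNER JOIN keeps only pairs where the ON condition holds.
Matching on t1.player_id = t2.player_id. A NULL in a compared column never satisfies the condition.
- t1[0] player_id=NULL → no match; dropped.
- t1[1] player_id=5 → 2 match(es) in t2 → 2 row(s).
- t1[2] player_id=5 → 2 match(es) in t2 → 2 row(s).
- t1[3] player_id=3 → no match; dropped.
- t1[4] player_id=1 → 2 match(es) in t2 → 2 row(s).
- t1[5] player_id=1 → 2 match(es) in t2 → 2 row(s).
- t1[6] player_id=3 → no match; dropped.
After projecting and ordering:
t2.player_id | t1.pname
1 | Raj
1 | Raj
1 | NULL
1 | NULL
5 | Dave
5 | Dave
5 | NULL
5 | NULL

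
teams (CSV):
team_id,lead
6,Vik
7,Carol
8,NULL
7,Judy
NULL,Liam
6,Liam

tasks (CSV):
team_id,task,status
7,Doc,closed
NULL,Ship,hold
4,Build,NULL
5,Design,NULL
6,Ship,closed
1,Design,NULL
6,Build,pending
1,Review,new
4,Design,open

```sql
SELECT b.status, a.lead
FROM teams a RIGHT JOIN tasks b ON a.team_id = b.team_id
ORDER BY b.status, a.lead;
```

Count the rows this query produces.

12

RIGHT JOIN keeps every row from `tasks`; unmatched rows get NULL for `teams`'s columns.
Matching on a.team_id = b.team_id. A NULL in a compared column never satisfies the condition.
- a[0] team_id=6 → 2 match(es) in b → 2 row(s).
- a[1] team_id=7 → 1 match(es) in b → 1 row(s).
- a[2] team_id=8 → no match.
- a[3] team_id=7 → 1 match(es) in b → 1 row(s).
- a[4] team_id=NULL → no match.
- a[5] team_id=6 → 2 match(es) in b → 2 row(s).
- 6 row(s) from b found no a partner → padded with NULL.
Total: 6 matched + 6 padded = 12 rows.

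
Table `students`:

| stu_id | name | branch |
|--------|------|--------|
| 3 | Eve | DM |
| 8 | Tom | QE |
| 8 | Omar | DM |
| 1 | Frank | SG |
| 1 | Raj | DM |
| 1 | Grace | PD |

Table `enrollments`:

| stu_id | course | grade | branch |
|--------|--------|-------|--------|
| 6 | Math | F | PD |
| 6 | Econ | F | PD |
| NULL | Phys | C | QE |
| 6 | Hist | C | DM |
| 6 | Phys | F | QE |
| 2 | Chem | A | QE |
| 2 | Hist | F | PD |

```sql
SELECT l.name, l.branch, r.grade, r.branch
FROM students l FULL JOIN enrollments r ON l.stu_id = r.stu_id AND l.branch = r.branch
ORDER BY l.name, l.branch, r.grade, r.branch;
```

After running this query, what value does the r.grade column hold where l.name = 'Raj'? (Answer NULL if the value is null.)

FULL OUTER JOIN keeps every row from both sides; unmatched rows get NULL for the other side's columns.
Matching on l.stu_id = r.stu_id AND l.branch = r.branch. A NULL in a compared column never satisfies the condition.
- stu_id=3, branch=DM: no r row matches, row kept with r columns NULL.
- stu_id=8, branch=QE: no r row matches, row kept with r columns NULL.
- stu_id=8, branch=DM: no r row matches, row kept with r columns NULL.
- stu_id=1, branch=SG: no r row matches, row kept with r columns NULL.
- stu_id=1, branch=DM: no r row matches, row kept with r columns NULL.
- stu_id=1, branch=PD: no r row matches, row kept with r columns NULL.
- 7 r row(s) had no l match → kept, l columns NULL.

NULL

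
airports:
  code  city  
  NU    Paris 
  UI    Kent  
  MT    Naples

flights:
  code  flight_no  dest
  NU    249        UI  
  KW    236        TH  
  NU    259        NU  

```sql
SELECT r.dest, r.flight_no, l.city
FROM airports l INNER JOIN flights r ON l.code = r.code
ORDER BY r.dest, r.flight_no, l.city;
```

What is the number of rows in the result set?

2

INNER JOIN keeps only pairs where the ON condition holds.
Matching on l.code = r.code.
- code=NU: 2 matching r row(s), so 2 row(s) emitted.
- code=UI: no matching r row, dropped.
- code=MT: no matching r row, dropped.
Total: 2 rows.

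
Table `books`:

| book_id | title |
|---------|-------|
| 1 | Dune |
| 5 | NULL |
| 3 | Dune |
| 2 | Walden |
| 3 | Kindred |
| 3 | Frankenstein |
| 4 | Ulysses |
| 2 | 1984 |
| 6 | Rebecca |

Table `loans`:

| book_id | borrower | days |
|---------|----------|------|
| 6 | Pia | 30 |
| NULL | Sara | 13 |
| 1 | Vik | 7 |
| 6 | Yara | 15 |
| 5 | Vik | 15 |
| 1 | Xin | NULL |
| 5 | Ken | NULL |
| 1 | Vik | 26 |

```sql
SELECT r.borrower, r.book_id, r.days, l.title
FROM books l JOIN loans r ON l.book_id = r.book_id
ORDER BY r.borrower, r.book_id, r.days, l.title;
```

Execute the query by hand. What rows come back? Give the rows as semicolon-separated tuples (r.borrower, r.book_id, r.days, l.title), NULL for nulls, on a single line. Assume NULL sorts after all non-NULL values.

(Ken, 5, NULL, NULL); (Pia, 6, 30, Rebecca); (Vik, 1, 7, Dune); (Vik, 1, 26, Dune); (Vik, 5, 15, NULL); (Xin, 1, NULL, Dune); (Yara, 6, 15, Rebecca)

INNER JOIN keeps only pairs where the ON condition holds.
Matching on l.book_id = r.book_id. A NULL in a compared column never satisfies the condition.
- l row (book_id=1): matches 3 r row(s) → 3 output row(s).
- l row (book_id=5): matches 2 r row(s) → 2 output row(s).
- l row (book_id=3): no match → dropped.
- l row (book_id=2): no match → dropped.
- l row (book_id=3): no match → dropped.
- l row (book_id=3): no match → dropped.
- l row (book_id=4): no match → dropped.
- l row (book_id=2): no match → dropped.
- l row (book_id=6): matches 2 r row(s) → 2 output row(s).
After projecting and ordering:
r.borrower | r.book_id | r.days | l.title
Ken | 5 | NULL | NULL
Pia | 6 | 30 | Rebecca
Vik | 1 | 7 | Dune
Vik | 1 | 26 | Dune
Vik | 5 | 15 | NULL
Xin | 1 | NULL | Dune
Yara | 6 | 15 | Rebecca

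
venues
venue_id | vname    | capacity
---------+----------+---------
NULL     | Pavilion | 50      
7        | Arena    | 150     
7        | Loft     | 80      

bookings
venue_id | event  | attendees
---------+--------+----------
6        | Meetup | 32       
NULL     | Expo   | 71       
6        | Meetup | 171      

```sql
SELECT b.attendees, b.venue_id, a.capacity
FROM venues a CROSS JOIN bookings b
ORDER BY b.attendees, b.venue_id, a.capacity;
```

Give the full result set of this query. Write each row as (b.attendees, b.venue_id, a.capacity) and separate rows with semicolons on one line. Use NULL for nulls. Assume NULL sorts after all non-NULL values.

CROSS JOIN pairs every row of `venues` with every row of `bookings`: 3 × 3 = 9 rows.

(32, 6, 50); (32, 6, 80); (32, 6, 150); (71, NULL, 50); (71, NULL, 80); (71, NULL, 150); (171, 6, 50); (171, 6, 80); (171, 6, 150)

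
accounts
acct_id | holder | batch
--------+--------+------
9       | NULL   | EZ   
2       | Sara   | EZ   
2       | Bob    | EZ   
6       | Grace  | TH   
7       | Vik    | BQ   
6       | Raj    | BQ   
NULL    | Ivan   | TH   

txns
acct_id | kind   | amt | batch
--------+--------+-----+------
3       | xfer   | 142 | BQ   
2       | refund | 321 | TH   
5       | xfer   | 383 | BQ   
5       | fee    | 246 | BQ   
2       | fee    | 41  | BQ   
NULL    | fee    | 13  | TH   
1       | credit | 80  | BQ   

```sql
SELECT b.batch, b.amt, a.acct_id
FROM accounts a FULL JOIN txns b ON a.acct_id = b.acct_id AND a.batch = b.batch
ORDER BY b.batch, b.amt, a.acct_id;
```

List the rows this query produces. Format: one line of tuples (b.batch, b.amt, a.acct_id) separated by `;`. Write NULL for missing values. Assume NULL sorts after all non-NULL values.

FULL OUTER JOIN keeps every row from both sides; unmatched rows get NULL for the other side's columns.
Matching on a.acct_id = b.acct_id AND a.batch = b.batch. A NULL in a compared column never satisfies the condition.
- acct_id=9, batch=EZ: no b row matches, row kept with b columns NULL.
- acct_id=2, batch=EZ: no b row matches, row kept with b columns NULL.
- acct_id=2, batch=EZ: no b row matches, row kept with b columns NULL.
- acct_id=6, batch=TH: no b row matches, row kept with b columns NULL.
- acct_id=7, batch=BQ: no b row matches, row kept with b columns NULL.
- acct_id=6, batch=BQ: no b row matches, row kept with b columns NULL.
- acct_id=NULL, batch=TH: no b row matches, row kept with b columns NULL.
- 7 b row(s) had no a match → kept, a columns NULL.

(BQ, 41, NULL); (BQ, 80, NULL); (BQ, 142, NULL); (BQ, 246, NULL); (BQ, 383, NULL); (TH, 13, NULL); (TH, 321, NULL); (NULL, NULL, 2); (NULL, NULL, 2); (NULL, NULL, 6); (NULL, NULL, 6); (NULL, NULL, 7); (NULL, NULL, 9); (NULL, NULL, NULL)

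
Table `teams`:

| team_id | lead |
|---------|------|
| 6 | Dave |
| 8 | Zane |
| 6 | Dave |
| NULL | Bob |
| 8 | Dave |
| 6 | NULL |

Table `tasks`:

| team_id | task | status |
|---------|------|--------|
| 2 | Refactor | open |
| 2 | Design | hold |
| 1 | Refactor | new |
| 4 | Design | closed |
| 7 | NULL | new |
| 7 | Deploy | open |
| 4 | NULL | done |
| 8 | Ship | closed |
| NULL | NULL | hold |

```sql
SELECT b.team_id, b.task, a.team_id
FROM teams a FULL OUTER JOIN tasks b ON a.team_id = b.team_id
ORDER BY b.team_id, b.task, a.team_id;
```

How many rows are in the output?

14

FULL OUTER JOIN keeps every row from both sides; unmatched rows get NULL for the other side's columns.
Matching on a.team_id = b.team_id. A NULL in a compared column never satisfies the condition.
- team_id=6: no b row matches, row kept with b columns NULL.
- team_id=8: 1 matching b row(s), so 1 row(s) emitted.
- team_id=6: no b row matches, row kept with b columns NULL.
- team_id=NULL: no b row matches, row kept with b columns NULL.
- team_id=8: 1 matching b row(s), so 1 row(s) emitted.
- team_id=6: no b row matches, row kept with b columns NULL.
- 8 row(s) from b found no a partner → padded with NULL.
Total: 2 matched + 12 padded = 14 rows.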